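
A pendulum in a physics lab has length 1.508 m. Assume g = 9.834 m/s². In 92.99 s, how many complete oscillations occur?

T = 2π√(L/g) = 2π√(1.508/9.834) = 2.4605 s.
Number of complete oscillations = ⌊92.99/2.4605⌋ = ⌊37.794⌋ = 37.

37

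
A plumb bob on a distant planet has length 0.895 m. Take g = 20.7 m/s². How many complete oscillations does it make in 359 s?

T = 2π√(L/g) = 2π√(0.895/20.7) = 1.306 s.
Number of complete oscillations = ⌊359/1.306⌋ = ⌊274.8⌋ = 274.

274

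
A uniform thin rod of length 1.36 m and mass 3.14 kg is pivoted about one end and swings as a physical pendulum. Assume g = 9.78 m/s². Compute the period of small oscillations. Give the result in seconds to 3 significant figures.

1.91 s

For a physical pendulum T = 2π√(I/(mgd)), with d = 0.6800 m from pivot to centre of mass.
I_cm = mL²/12 = 3.14 × 1.36²/12 = 0.4840 kg·m²; I = I_cm + md² = 0.4840 + 3.14 × 0.6800² = 1.936 kg·m².
T = 2π√(1.936/(3.14 × 9.78 × 0.6800)) = 1.91 s.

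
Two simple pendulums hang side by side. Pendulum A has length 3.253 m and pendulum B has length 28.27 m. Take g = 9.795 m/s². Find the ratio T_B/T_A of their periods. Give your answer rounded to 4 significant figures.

T ∝ √L, so T_B/T_A = √(L_B/L_A) = √(28.27/3.253) = 2.948.

2.948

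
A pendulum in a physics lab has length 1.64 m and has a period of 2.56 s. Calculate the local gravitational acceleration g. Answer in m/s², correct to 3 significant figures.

9.88 m/s²

From T = 2π√(L/g), g = 4π²L/T² = 4π² × 1.64/2.560² = 9.88 m/s².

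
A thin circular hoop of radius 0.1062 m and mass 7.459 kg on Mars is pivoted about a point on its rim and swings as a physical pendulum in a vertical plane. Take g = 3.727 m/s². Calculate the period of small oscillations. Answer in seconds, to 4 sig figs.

I_cm = mr² = 0.084126 kg·m². The pivot is at distance d = 0.1062 m from the centre of mass.
By the parallel-axis theorem, I = I_cm + md² = 0.084126 + 0.084126 = 0.16825 kg·m².
T = 2π√(I/(mgd)) = 2π√(0.16825/(7.459 × 3.727 × 0.1062)) = 1.500 s.

1.500 s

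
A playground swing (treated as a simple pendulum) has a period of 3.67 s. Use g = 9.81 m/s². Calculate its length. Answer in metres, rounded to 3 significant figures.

From T = 2π√(L/g), L = gT²/(4π²) = 9.81 × 3.670²/(4π²) = 3.35 m.

3.35 m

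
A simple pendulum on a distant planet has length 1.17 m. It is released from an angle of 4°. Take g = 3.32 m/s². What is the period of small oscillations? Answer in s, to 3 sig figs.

T = 2π√(L/g) = 2π√(1.17/3.32) = 2π × 0.5936 = 3.73 s.

3.73 s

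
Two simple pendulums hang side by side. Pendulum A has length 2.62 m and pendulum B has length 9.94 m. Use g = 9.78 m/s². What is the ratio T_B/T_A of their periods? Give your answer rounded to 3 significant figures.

1.95

T ∝ √L, so T_B/T_A = √(L_B/L_A) = √(9.94/2.62) = 1.95.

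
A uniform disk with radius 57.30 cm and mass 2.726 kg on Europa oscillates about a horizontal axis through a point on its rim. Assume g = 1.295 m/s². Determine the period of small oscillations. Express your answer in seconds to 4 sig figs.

5.119 s

I_cm = ½mr² = 0.44751 kg·m². The pivot is at distance d = 0.5730 m from the centre of mass.
By the parallel-axis theorem, I = I_cm + md² = 0.44751 + 0.89502 = 1.3425 kg·m².
T = 2π√(I/(mgd)) = 2π√(1.3425/(2.726 × 1.295 × 0.5730)) = 5.119 s.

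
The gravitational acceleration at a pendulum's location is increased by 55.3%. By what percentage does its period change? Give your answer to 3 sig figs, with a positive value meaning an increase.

T ∝ 1/√g, so T'/T = 1/√(1.553) = 0.8024.
Percentage change in T = (0.8024 − 1) × 100% = -19.8%.

-19.8%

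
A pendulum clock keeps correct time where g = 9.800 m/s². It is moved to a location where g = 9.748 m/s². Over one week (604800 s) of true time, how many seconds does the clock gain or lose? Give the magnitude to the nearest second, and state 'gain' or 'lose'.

The clock's period scales as T ∝ 1/√g, so T'/T = √(9.800/9.748) = 1.00266.
In 604800 s of true time the clock registers 604800/1.00266 = 603193.3 s, so it loses 1607 s.

lose 1607 s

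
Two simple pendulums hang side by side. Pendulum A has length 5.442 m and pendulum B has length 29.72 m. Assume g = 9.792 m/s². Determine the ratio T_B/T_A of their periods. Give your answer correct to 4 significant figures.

T ∝ √L, so T_B/T_A = √(L_B/L_A) = √(29.72/5.442) = 2.337.

2.337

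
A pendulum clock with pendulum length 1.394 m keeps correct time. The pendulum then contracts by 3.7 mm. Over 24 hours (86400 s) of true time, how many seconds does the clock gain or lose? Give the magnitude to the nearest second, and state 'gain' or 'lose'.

T ∝ √L, so T'/T = √(1.39030/1.394) = 0.998672.
In 86400 s of true time the clock registers 86400/0.998672 = 86514.9 s, so it gains 115 s.

gain 115 s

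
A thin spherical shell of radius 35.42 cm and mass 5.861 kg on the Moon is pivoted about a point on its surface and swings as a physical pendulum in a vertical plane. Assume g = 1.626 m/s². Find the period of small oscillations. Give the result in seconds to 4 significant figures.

3.786 s

I_cm = (2/3)mr² = 0.49020 kg·m². The pivot is at distance d = 0.3542 m from the centre of mass.
By the parallel-axis theorem, I = I_cm + md² = 0.49020 + 0.73531 = 1.2255 kg·m².
T = 2π√(I/(mgd)) = 2π√(1.2255/(5.861 × 1.626 × 0.3542)) = 3.786 s.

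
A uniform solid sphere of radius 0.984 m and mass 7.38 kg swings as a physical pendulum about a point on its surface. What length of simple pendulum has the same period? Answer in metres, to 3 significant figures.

1.38 m

The equivalent simple-pendulum length is L_eq = I/(md), where I is about the pivot and d = 0.9840 m.
I_cm = (2/5)mR² = 2.858 kg·m², so I = I_cm + md² = 2.858 + 7.146 = 10.00 kg·m².
L_eq = 10.00/(7.38 × 0.9840) = 1.38 m.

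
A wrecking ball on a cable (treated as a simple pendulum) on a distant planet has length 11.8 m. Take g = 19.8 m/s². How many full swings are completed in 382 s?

T = 2π√(L/g) = 2π√(11.8/19.8) = 4.851 s.
Number of complete oscillations = ⌊382/4.851⌋ = ⌊78.75⌋ = 78.

78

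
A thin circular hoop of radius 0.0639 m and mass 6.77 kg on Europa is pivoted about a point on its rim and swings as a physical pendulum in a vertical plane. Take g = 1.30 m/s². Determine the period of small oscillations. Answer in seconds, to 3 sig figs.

I_cm = mr² = 0.02764 kg·m². The pivot is at distance d = 0.0639 m from the centre of mass.
By the parallel-axis theorem, I = I_cm + md² = 0.02764 + 0.02764 = 0.05529 kg·m².
T = 2π√(I/(mgd)) = 2π√(0.05529/(6.77 × 1.30 × 0.0639)) = 1.97 s.

1.97 s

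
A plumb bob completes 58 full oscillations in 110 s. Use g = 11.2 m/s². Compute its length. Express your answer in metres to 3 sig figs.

1.02 m

T = 110/58 = 1.897 s.
From T = 2π√(L/g), L = gT²/(4π²) = 11.2 × 1.897²/(4π²) = 1.02 m.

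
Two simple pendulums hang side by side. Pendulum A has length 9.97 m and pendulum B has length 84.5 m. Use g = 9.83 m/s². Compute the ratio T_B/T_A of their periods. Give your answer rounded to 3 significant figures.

T ∝ √L, so T_B/T_A = √(L_B/L_A) = √(84.5/9.97) = 2.91.

2.91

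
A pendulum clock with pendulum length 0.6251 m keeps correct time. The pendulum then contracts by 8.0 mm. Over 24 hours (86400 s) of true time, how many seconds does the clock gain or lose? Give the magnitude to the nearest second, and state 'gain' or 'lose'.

gain 558 s

T ∝ √L, so T'/T = √(0.61710/0.6251) = 0.993580.
In 86400 s of true time the clock registers 86400/0.993580 = 86958.2 s, so it gains 558 s.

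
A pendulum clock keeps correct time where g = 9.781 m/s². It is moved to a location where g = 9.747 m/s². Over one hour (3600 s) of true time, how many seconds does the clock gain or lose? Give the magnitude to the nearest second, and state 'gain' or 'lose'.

The clock's period scales as T ∝ 1/√g, so T'/T = √(9.781/9.747) = 1.00174.
In 3600 s of true time the clock registers 3600/1.00174 = 3593.7 s, so it loses 6 s.

lose 6 s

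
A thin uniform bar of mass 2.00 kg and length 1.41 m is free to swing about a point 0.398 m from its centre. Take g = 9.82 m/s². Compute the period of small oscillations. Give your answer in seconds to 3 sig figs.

1.81 s

For a physical pendulum T = 2π√(I/(mgd)), with d = 0.3980 m from pivot to centre of mass.
I_cm = mL²/12 = 2.00 × 1.41²/12 = 0.3313 kg·m²; I = I_cm + md² = 0.3313 + 2.00 × 0.3980² = 0.6482 kg·m².
T = 2π√(0.6482/(2.00 × 9.82 × 0.3980)) = 1.81 s.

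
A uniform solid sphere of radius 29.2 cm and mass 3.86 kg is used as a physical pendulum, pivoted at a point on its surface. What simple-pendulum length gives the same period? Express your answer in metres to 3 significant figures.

0.409 m

The equivalent simple-pendulum length is L_eq = I/(md), where I is about the pivot and d = 0.2920 m.
I_cm = (2/5)mR² = 0.1316 kg·m², so I = I_cm + md² = 0.1316 + 0.3291 = 0.4608 kg·m².
L_eq = 0.4608/(3.86 × 0.2920) = 0.409 m.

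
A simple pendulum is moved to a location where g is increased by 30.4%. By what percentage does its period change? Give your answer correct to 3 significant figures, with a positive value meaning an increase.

T ∝ 1/√g, so T'/T = 1/√(1.304) = 0.8757.
Percentage change in T = (0.8757 − 1) × 100% = -12.4%.

-12.4%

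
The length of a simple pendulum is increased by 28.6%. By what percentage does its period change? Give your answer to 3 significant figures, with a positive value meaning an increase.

13.4%

T ∝ √L, so T'/T = √(1.286) = 1.134.
Percentage change in T = (1.134 − 1) × 100% = 13.4%.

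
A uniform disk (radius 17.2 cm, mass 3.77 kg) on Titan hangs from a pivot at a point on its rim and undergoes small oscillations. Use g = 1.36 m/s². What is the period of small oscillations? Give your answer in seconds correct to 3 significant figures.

I_cm = ½mr² = 0.05577 kg·m². The pivot is at distance d = 0.172 m from the centre of mass.
By the parallel-axis theorem, I = I_cm + md² = 0.05577 + 0.1115 = 0.1673 kg·m².
T = 2π√(I/(mgd)) = 2π√(0.1673/(3.77 × 1.36 × 0.172)) = 2.74 s.

2.74 s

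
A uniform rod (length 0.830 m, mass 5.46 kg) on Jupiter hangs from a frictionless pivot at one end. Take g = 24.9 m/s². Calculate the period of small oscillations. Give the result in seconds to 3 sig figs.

For a physical pendulum T = 2π√(I/(mgd)), with d = 0.4150 m from pivot to centre of mass.
I_cm = mL²/12 = 5.46 × 0.830²/12 = 0.3134 kg·m²; I = I_cm + md² = 0.3134 + 5.46 × 0.4150² = 1.254 kg·m².
T = 2π√(1.254/(5.46 × 24.9 × 0.4150)) = 0.937 s.

0.937 s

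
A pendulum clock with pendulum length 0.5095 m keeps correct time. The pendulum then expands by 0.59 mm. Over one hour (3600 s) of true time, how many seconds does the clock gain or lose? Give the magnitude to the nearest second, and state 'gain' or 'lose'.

T ∝ √L, so T'/T = √(0.51009/0.5095) = 1.00058.
In 3600 s of true time the clock registers 3600/1.00058 = 3597.9 s, so it loses 2 s.

lose 2 s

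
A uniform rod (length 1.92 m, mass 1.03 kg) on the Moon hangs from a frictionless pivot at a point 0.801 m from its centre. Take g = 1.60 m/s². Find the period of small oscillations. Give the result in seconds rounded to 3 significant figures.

5.41 s

For a physical pendulum T = 2π√(I/(mgd)), with d = 0.8010 m from pivot to centre of mass.
I_cm = mL²/12 = 1.03 × 1.92²/12 = 0.3164 kg·m²; I = I_cm + md² = 0.3164 + 1.03 × 0.8010² = 0.9773 kg·m².
T = 2π√(0.9773/(1.03 × 1.60 × 0.8010)) = 5.41 s.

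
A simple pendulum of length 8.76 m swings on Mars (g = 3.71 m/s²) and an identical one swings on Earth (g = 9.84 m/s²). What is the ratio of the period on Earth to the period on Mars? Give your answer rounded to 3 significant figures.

0.614

T ∝ 1/√g, so T₂/T₁ = √(g₁/g₂) = √(3.71/9.84) = 0.614.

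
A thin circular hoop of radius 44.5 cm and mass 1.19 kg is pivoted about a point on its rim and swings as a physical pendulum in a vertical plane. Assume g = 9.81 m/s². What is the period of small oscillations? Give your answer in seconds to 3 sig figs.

I_cm = mr² = 0.2356 kg·m². The pivot is at distance d = 0.445 m from the centre of mass.
By the parallel-axis theorem, I = I_cm + md² = 0.2356 + 0.2356 = 0.4713 kg·m².
T = 2π√(I/(mgd)) = 2π√(0.4713/(1.19 × 9.81 × 0.445)) = 1.89 s.

1.89 s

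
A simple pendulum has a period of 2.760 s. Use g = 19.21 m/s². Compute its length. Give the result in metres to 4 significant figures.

3.707 m

From T = 2π√(L/g), L = gT²/(4π²) = 19.21 × 2.7600²/(4π²) = 3.707 m.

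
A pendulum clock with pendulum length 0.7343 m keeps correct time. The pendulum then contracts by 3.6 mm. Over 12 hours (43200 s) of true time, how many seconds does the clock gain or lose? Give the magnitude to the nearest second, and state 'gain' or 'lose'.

T ∝ √L, so T'/T = √(0.73070/0.7343) = 0.997546.
In 43200 s of true time the clock registers 43200/0.997546 = 43306.3 s, so it gains 106 s.

gain 106 s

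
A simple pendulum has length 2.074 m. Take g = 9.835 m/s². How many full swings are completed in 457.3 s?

T = 2π√(L/g) = 2π√(2.074/9.835) = 2.8853 s.
Number of complete oscillations = ⌊457.3/2.8853⌋ = ⌊158.49⌋ = 158.

158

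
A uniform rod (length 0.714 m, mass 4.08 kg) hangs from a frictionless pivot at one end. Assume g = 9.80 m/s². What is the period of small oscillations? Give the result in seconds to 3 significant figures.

For a physical pendulum T = 2π√(I/(mgd)), with d = 0.3570 m from pivot to centre of mass.
I_cm = mL²/12 = 4.08 × 0.714²/12 = 0.1733 kg·m²; I = I_cm + md² = 0.1733 + 4.08 × 0.3570² = 0.6933 kg·m².
T = 2π√(0.6933/(4.08 × 9.80 × 0.3570)) = 1.38 s.

1.38 s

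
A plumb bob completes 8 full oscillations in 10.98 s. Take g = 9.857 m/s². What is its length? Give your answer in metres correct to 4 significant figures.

T = 10.98/8 = 1.3725 s.
From T = 2π√(L/g), L = gT²/(4π²) = 9.857 × 1.3725²/(4π²) = 0.4703 m.

0.4703 m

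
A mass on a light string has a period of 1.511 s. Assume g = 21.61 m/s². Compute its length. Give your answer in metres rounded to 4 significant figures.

From T = 2π√(L/g), L = gT²/(4π²) = 21.61 × 1.5110²/(4π²) = 1.250 m.

1.250 m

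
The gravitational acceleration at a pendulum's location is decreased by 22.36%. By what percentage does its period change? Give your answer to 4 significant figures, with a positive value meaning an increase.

13.49%

T ∝ 1/√g, so T'/T = 1/√(0.77640) = 1.1349.
Percentage change in T = (1.1349 − 1) × 100% = 13.49%.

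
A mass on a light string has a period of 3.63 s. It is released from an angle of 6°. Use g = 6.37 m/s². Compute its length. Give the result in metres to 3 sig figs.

2.13 m

From T = 2π√(L/g), L = gT²/(4π²) = 6.37 × 3.630²/(4π²) = 2.13 m.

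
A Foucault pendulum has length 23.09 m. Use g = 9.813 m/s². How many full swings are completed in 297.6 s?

30

T = 2π√(L/g) = 2π√(23.09/9.813) = 9.6381 s.
Number of complete oscillations = ⌊297.6/9.6381⌋ = ⌊30.877⌋ = 30.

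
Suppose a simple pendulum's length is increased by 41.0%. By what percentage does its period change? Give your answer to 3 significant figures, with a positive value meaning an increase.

18.7%

T ∝ √L, so T'/T = √(1.410) = 1.187.
Percentage change in T = (1.187 − 1) × 100% = 18.7%.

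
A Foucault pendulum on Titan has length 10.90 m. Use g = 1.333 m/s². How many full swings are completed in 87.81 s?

T = 2π√(L/g) = 2π√(10.90/1.333) = 17.967 s.
Number of complete oscillations = ⌊87.81/17.967⌋ = ⌊4.8873⌋ = 4.

4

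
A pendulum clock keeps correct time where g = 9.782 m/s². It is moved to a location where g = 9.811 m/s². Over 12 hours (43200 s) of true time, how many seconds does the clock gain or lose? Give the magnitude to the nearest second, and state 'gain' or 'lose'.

The clock's period scales as T ∝ 1/√g, so T'/T = √(9.782/9.811) = 0.998521.
In 43200 s of true time the clock registers 43200/0.998521 = 43264.0 s, so it gains 64 s.

gain 64 s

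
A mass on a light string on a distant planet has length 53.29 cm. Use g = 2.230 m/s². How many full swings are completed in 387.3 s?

T = 2π√(L/g) = 2π√(0.5329/2.230) = 3.0715 s.
Number of complete oscillations = ⌊387.3/3.0715⌋ = ⌊126.09⌋ = 126.

126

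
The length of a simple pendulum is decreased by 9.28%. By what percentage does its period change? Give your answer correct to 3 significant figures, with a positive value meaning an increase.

-4.75%

T ∝ √L, so T'/T = √(0.9072) = 0.9525.
Percentage change in T = (0.9525 − 1) × 100% = -4.75%.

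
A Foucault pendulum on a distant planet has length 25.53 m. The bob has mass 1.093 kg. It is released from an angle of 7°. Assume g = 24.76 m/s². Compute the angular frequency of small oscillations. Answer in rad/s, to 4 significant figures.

ω = √(g/L) = √(24.76/25.53) = 0.9848 rad/s.

0.9848 rad/s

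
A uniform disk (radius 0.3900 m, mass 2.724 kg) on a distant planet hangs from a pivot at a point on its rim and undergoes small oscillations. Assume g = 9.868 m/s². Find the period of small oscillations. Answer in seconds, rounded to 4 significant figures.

1.530 s

I_cm = ½mr² = 0.20716 kg·m². The pivot is at distance d = 0.3900 m from the centre of mass.
By the parallel-axis theorem, I = I_cm + md² = 0.20716 + 0.41432 = 0.62148 kg·m².
T = 2π√(I/(mgd)) = 2π√(0.62148/(2.724 × 9.868 × 0.3900)) = 1.530 s.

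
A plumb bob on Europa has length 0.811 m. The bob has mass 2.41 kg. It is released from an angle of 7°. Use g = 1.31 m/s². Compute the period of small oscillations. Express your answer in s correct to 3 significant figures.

4.94 s

T = 2π√(L/g) = 2π√(0.811/1.31) = 2π × 0.7868 = 4.94 s.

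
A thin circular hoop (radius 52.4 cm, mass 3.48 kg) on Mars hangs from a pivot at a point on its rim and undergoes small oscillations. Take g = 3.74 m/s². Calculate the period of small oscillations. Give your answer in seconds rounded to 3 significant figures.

I_cm = mr² = 0.9555 kg·m². The pivot is at distance d = 0.524 m from the centre of mass.
By the parallel-axis theorem, I = I_cm + md² = 0.9555 + 0.9555 = 1.911 kg·m².
T = 2π√(I/(mgd)) = 2π√(1.911/(3.48 × 3.74 × 0.524)) = 3.33 s.

3.33 s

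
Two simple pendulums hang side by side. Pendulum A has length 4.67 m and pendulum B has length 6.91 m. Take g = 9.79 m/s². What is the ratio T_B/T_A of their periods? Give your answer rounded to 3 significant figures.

1.22

T ∝ √L, so T_B/T_A = √(L_B/L_A) = √(6.91/4.67) = 1.22.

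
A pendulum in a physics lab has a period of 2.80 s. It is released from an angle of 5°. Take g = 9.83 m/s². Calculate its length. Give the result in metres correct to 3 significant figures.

1.95 m

From T = 2π√(L/g), L = gT²/(4π²) = 9.83 × 2.800²/(4π²) = 1.95 m.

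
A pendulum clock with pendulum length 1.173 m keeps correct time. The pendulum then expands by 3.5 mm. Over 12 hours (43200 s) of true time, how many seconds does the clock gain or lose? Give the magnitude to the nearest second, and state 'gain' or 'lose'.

lose 64 s

T ∝ √L, so T'/T = √(1.17650/1.173) = 1.00149.
In 43200 s of true time the clock registers 43200/1.00149 = 43135.7 s, so it loses 64 s.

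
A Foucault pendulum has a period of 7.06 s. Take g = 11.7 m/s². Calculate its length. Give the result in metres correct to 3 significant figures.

14.8 m

From T = 2π√(L/g), L = gT²/(4π²) = 11.7 × 7.060²/(4π²) = 14.8 m.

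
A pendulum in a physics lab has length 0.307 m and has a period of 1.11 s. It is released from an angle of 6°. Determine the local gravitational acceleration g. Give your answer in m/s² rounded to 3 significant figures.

From T = 2π√(L/g), g = 4π²L/T² = 4π² × 0.307/1.110² = 9.84 m/s².

9.84 m/s²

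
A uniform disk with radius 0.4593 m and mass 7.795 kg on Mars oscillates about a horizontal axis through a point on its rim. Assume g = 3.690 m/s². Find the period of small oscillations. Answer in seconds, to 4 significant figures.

I_cm = ½mr² = 0.82220 kg·m². The pivot is at distance d = 0.4593 m from the centre of mass.
By the parallel-axis theorem, I = I_cm + md² = 0.82220 + 1.6444 = 2.4666 kg·m².
T = 2π√(I/(mgd)) = 2π√(2.4666/(7.795 × 3.690 × 0.4593)) = 2.715 s.

2.715 s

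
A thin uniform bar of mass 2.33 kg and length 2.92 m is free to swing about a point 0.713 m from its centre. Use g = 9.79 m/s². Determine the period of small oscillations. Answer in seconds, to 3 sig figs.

2.63 s

For a physical pendulum T = 2π√(I/(mgd)), with d = 0.7130 m from pivot to centre of mass.
I_cm = mL²/12 = 2.33 × 2.92²/12 = 1.656 kg·m²; I = I_cm + md² = 1.656 + 2.33 × 0.7130² = 2.840 kg·m².
T = 2π√(2.840/(2.33 × 9.79 × 0.7130)) = 2.63 s.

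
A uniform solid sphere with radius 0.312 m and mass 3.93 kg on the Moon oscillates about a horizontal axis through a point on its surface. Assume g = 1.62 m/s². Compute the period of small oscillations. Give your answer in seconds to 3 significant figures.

3.26 s

I_cm = (2/5)mr² = 0.1530 kg·m². The pivot is at distance d = 0.312 m from the centre of mass.
By the parallel-axis theorem, I = I_cm + md² = 0.1530 + 0.3826 = 0.5356 kg·m².
T = 2π√(I/(mgd)) = 2π√(0.5356/(3.93 × 1.62 × 0.312)) = 3.26 s.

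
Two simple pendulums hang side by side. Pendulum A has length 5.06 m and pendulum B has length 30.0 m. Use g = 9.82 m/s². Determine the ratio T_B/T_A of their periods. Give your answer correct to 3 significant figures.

2.43

T ∝ √L, so T_B/T_A = √(L_B/L_A) = √(30.0/5.06) = 2.43.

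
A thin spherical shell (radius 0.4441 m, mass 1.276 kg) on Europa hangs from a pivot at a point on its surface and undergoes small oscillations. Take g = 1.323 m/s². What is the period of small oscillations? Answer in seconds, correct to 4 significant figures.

4.700 s

I_cm = (2/3)mr² = 0.16777 kg·m². The pivot is at distance d = 0.4441 m from the centre of mass.
By the parallel-axis theorem, I = I_cm + md² = 0.16777 + 0.25166 = 0.41943 kg·m².
T = 2π√(I/(mgd)) = 2π√(0.41943/(1.276 × 1.323 × 0.4441)) = 4.700 s.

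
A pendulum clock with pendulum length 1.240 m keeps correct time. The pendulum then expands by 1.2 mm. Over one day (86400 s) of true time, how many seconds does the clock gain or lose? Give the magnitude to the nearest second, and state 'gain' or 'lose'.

lose 42 s

T ∝ √L, so T'/T = √(1.24120/1.240) = 1.00048.
In 86400 s of true time the clock registers 86400/1.00048 = 86358.2 s, so it loses 42 s.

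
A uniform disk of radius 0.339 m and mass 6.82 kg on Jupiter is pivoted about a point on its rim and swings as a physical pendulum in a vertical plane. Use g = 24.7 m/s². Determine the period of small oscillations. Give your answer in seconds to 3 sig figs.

I_cm = ½mr² = 0.3919 kg·m². The pivot is at distance d = 0.339 m from the centre of mass.
By the parallel-axis theorem, I = I_cm + md² = 0.3919 + 0.7838 = 1.176 kg·m².
T = 2π√(I/(mgd)) = 2π√(1.176/(6.82 × 24.7 × 0.339)) = 0.902 s.

0.902 s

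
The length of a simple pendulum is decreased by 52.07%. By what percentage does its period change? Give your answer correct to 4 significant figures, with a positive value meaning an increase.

T ∝ √L, so T'/T = √(0.47930) = 0.69231.
Percentage change in T = (0.69231 − 1) × 100% = -30.77%.

-30.77%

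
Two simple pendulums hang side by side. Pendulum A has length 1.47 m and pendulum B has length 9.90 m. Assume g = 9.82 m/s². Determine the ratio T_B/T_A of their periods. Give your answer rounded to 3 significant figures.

T ∝ √L, so T_B/T_A = √(L_B/L_A) = √(9.90/1.47) = 2.60.

2.60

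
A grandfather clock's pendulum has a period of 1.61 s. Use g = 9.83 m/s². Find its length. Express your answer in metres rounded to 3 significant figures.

0.645 m

From T = 2π√(L/g), L = gT²/(4π²) = 9.83 × 1.610²/(4π²) = 0.645 m.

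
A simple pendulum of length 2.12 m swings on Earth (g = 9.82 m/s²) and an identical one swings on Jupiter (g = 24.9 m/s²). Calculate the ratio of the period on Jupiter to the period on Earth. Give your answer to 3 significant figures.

T ∝ 1/√g, so T₂/T₁ = √(g₁/g₂) = √(9.82/24.9) = 0.628.

0.628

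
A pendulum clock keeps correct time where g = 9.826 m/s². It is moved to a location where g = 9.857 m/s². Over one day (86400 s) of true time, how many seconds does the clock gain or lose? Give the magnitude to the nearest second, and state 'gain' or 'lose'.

gain 136 s

The clock's period scales as T ∝ 1/√g, so T'/T = √(9.826/9.857) = 0.998426.
In 86400 s of true time the clock registers 86400/0.998426 = 86536.2 s, so it gains 136 s.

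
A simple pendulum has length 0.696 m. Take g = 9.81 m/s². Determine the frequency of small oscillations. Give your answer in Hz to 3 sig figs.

0.598 Hz

T = 2π√(L/g) = 2π√(0.696/9.81) = 1.674 s, so f = 1/T = 0.598 Hz.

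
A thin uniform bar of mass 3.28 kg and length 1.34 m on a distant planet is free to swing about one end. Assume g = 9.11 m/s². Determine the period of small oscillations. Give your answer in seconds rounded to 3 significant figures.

1.97 s

For a physical pendulum T = 2π√(I/(mgd)), with d = 0.6700 m from pivot to centre of mass.
I_cm = mL²/12 = 3.28 × 1.34²/12 = 0.4908 kg·m²; I = I_cm + md² = 0.4908 + 3.28 × 0.6700² = 1.963 kg·m².
T = 2π√(1.963/(3.28 × 9.11 × 0.6700)) = 1.97 s.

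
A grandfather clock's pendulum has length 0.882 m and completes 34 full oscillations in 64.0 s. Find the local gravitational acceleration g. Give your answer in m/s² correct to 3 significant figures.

T = 64.0/34 = 1.882 s.
From T = 2π√(L/g), g = 4π²L/T² = 4π² × 0.882/1.882² = 9.83 m/s².

9.83 m/s²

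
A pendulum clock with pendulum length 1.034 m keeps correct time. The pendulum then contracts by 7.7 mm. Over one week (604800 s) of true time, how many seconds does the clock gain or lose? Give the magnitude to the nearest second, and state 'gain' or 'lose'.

T ∝ √L, so T'/T = √(1.02630/1.034) = 0.996270.
In 604800 s of true time the clock registers 604800/0.996270 = 607064.6 s, so it gains 2265 s.

gain 2265 s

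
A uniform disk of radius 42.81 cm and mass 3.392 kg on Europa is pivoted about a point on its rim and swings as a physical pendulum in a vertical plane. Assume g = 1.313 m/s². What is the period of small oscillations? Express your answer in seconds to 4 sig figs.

4.394 s

I_cm = ½mr² = 0.31083 kg·m². The pivot is at distance d = 0.4281 m from the centre of mass.
By the parallel-axis theorem, I = I_cm + md² = 0.31083 + 0.62165 = 0.93248 kg·m².
T = 2π√(I/(mgd)) = 2π√(0.93248/(3.392 × 1.313 × 0.4281)) = 4.394 s.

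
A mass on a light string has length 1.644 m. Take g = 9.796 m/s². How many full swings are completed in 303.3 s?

117

T = 2π√(L/g) = 2π√(1.644/9.796) = 2.5740 s.
Number of complete oscillations = ⌊303.3/2.5740⌋ = ⌊117.83⌋ = 117.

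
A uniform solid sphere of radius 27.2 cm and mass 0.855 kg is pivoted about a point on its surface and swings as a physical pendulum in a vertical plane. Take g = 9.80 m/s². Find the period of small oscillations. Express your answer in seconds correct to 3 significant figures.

I_cm = (2/5)mr² = 0.02530 kg·m². The pivot is at distance d = 0.272 m from the centre of mass.
By the parallel-axis theorem, I = I_cm + md² = 0.02530 + 0.06326 = 0.08856 kg·m².
T = 2π√(I/(mgd)) = 2π√(0.08856/(0.855 × 9.80 × 0.272)) = 1.24 s.

1.24 s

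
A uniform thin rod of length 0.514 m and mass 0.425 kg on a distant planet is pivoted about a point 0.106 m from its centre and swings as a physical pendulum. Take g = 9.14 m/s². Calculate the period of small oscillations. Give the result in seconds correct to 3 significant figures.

For a physical pendulum T = 2π√(I/(mgd)), with d = 0.1060 m from pivot to centre of mass.
I_cm = mL²/12 = 0.425 × 0.514²/12 = 0.009357 kg·m²; I = I_cm + md² = 0.009357 + 0.425 × 0.1060² = 0.01413 kg·m².
T = 2π√(0.01413/(0.425 × 9.14 × 0.1060)) = 1.16 s.

1.16 s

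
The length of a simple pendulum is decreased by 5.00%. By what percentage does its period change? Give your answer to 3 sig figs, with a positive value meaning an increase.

T ∝ √L, so T'/T = √(0.9500) = 0.9747.
Percentage change in T = (0.9747 − 1) × 100% = -2.53%.

-2.53%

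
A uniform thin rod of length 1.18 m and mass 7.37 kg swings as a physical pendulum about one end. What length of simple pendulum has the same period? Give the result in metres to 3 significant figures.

0.787 m

The equivalent simple-pendulum length is L_eq = I/(md), where I is about the pivot and d = 0.5900 m.
I_cm = (1/12)mL² = 0.8552 kg·m², so I = I_cm + md² = 0.8552 + 2.565 = 3.421 kg·m².
L_eq = 3.421/(7.37 × 0.5900) = 0.787 m.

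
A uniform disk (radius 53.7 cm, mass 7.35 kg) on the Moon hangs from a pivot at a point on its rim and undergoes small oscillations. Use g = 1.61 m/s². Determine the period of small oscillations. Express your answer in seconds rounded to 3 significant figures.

4.44 s

I_cm = ½mr² = 1.060 kg·m². The pivot is at distance d = 0.537 m from the centre of mass.
By the parallel-axis theorem, I = I_cm + md² = 1.060 + 2.120 = 3.179 kg·m².
T = 2π√(I/(mgd)) = 2π√(3.179/(7.35 × 1.61 × 0.537)) = 4.44 s.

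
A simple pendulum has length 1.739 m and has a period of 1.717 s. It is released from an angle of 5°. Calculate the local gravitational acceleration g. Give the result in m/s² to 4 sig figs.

From T = 2π√(L/g), g = 4π²L/T² = 4π² × 1.739/1.7170² = 23.29 m/s².

23.29 m/s²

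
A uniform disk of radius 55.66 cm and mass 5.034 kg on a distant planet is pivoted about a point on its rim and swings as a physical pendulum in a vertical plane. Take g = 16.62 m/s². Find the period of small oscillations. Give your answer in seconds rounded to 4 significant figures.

1.408 s

I_cm = ½mr² = 0.77978 kg·m². The pivot is at distance d = 0.5566 m from the centre of mass.
By the parallel-axis theorem, I = I_cm + md² = 0.77978 + 1.5596 = 2.3393 kg·m².
T = 2π√(I/(mgd)) = 2π√(2.3393/(5.034 × 16.62 × 0.5566)) = 1.408 s.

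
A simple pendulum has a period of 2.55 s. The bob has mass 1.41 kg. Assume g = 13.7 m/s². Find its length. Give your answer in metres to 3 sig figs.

From T = 2π√(L/g), L = gT²/(4π²) = 13.7 × 2.550²/(4π²) = 2.26 m.

2.26 m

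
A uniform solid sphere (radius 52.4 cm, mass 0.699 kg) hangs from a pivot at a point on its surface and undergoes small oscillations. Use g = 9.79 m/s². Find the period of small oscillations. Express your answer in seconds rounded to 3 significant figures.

1.72 s

I_cm = (2/5)mr² = 0.07677 kg·m². The pivot is at distance d = 0.524 m from the centre of mass.
By the parallel-axis theorem, I = I_cm + md² = 0.07677 + 0.1919 = 0.2687 kg·m².
T = 2π√(I/(mgd)) = 2π√(0.2687/(0.699 × 9.79 × 0.524)) = 1.72 s.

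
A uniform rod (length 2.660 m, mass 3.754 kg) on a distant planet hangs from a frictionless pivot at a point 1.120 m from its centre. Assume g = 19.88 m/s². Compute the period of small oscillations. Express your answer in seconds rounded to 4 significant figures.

For a physical pendulum T = 2π√(I/(mgd)), with d = 1.1200 m from pivot to centre of mass.
I_cm = mL²/12 = 3.754 × 2.660²/12 = 2.2135 kg·m²; I = I_cm + md² = 2.2135 + 3.754 × 1.1200² = 6.9225 kg·m².
T = 2π√(6.9225/(3.754 × 19.88 × 1.1200)) = 1.808 s.

1.808 s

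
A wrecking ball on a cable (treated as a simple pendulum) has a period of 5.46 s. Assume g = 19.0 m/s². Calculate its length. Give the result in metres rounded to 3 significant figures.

14.3 m

From T = 2π√(L/g), L = gT²/(4π²) = 19.0 × 5.460²/(4π²) = 14.3 m.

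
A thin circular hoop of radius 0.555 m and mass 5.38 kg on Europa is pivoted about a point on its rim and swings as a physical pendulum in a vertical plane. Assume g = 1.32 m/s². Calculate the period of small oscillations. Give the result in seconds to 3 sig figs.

I_cm = mr² = 1.657 kg·m². The pivot is at distance d = 0.555 m from the centre of mass.
By the parallel-axis theorem, I = I_cm + md² = 1.657 + 1.657 = 3.314 kg·m².
T = 2π√(I/(mgd)) = 2π√(3.314/(5.38 × 1.32 × 0.555)) = 5.76 s.

5.76 s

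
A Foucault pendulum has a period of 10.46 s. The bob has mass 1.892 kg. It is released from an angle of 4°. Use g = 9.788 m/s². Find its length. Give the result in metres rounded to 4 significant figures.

From T = 2π√(L/g), L = gT²/(4π²) = 9.788 × 10.460²/(4π²) = 27.13 m.

27.13 m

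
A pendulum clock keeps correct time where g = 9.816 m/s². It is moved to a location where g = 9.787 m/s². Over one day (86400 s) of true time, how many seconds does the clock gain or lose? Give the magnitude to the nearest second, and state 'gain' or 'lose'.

lose 128 s

The clock's period scales as T ∝ 1/√g, so T'/T = √(9.816/9.787) = 1.00148.
In 86400 s of true time the clock registers 86400/1.00148 = 86272.3 s, so it loses 128 s.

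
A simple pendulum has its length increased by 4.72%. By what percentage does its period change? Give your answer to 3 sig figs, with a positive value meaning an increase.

2.33%

T ∝ √L, so T'/T = √(1.047) = 1.023.
Percentage change in T = (1.023 − 1) × 100% = 2.33%.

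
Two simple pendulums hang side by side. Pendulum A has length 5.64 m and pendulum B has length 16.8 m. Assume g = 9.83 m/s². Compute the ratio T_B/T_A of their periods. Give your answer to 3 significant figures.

1.73

T ∝ √L, so T_B/T_A = √(L_B/L_A) = √(16.8/5.64) = 1.73.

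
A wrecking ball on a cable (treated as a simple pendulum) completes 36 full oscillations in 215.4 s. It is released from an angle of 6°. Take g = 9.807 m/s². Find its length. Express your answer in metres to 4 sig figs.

T = 215.4/36 = 5.9833 s.
From T = 2π√(L/g), L = gT²/(4π²) = 9.807 × 5.9833²/(4π²) = 8.893 m.

8.893 m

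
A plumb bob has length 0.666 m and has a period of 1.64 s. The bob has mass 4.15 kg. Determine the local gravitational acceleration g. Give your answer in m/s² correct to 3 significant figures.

From T = 2π√(L/g), g = 4π²L/T² = 4π² × 0.666/1.640² = 9.78 m/s².

9.78 m/s²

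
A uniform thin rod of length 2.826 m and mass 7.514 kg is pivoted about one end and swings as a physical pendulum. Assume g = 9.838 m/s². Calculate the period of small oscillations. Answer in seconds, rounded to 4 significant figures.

2.750 s

For a physical pendulum T = 2π√(I/(mgd)), with d = 1.4130 m from pivot to centre of mass.
I_cm = mL²/12 = 7.514 × 2.826²/12 = 5.0007 kg·m²; I = I_cm + md² = 5.0007 + 7.514 × 1.4130² = 20.003 kg·m².
T = 2π√(20.003/(7.514 × 9.838 × 1.4130)) = 2.750 s.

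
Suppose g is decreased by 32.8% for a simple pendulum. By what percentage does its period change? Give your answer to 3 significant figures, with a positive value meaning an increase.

22.0%

T ∝ 1/√g, so T'/T = 1/√(0.6720) = 1.220.
Percentage change in T = (1.220 − 1) × 100% = 22.0%.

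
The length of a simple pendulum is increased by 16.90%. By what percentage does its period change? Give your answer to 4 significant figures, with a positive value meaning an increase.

8.120%

T ∝ √L, so T'/T = √(1.1690) = 1.0812.
Percentage change in T = (1.0812 − 1) × 100% = 8.120%.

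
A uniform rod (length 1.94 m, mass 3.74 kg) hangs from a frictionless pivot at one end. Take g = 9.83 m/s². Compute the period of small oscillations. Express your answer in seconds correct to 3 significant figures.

2.28 s

For a physical pendulum T = 2π√(I/(mgd)), with d = 0.9700 m from pivot to centre of mass.
I_cm = mL²/12 = 3.74 × 1.94²/12 = 1.173 kg·m²; I = I_cm + md² = 1.173 + 3.74 × 0.9700² = 4.692 kg·m².
T = 2π√(4.692/(3.74 × 9.83 × 0.9700)) = 2.28 s.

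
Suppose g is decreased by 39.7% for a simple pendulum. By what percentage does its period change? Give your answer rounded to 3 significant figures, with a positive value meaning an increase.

28.8%

T ∝ 1/√g, so T'/T = 1/√(0.6030) = 1.288.
Percentage change in T = (1.288 − 1) × 100% = 28.8%.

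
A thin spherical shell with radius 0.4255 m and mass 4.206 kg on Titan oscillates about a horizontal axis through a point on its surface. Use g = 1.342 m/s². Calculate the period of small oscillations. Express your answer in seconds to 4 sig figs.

4.567 s

I_cm = (2/3)mr² = 0.50766 kg·m². The pivot is at distance d = 0.4255 m from the centre of mass.
By the parallel-axis theorem, I = I_cm + md² = 0.50766 + 0.76150 = 1.2692 kg·m².
T = 2π√(I/(mgd)) = 2π√(1.2692/(4.206 × 1.342 × 0.4255)) = 4.567 s.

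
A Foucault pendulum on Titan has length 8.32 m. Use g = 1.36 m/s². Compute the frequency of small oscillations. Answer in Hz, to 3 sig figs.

0.0643 Hz

T = 2π√(L/g) = 2π√(8.32/1.36) = 15.54 s, so f = 1/T = 0.0643 Hz.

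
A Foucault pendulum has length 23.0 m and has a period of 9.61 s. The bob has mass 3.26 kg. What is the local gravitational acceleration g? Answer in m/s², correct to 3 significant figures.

From T = 2π√(L/g), g = 4π²L/T² = 4π² × 23.0/9.610² = 9.83 m/s².

9.83 m/s²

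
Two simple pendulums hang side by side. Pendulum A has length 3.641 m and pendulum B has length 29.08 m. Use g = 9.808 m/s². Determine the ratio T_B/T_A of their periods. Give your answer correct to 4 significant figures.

T ∝ √L, so T_B/T_A = √(L_B/L_A) = √(29.08/3.641) = 2.826.

2.826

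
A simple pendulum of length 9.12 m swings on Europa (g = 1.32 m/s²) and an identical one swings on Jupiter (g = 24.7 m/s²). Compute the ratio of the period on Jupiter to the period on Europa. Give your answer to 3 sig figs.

T ∝ 1/√g, so T₂/T₁ = √(g₁/g₂) = √(1.32/24.7) = 0.231.

0.231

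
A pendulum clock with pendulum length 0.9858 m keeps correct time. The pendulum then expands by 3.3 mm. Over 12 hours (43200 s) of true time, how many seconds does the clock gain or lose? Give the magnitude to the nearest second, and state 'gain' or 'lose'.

T ∝ √L, so T'/T = √(0.98910/0.9858) = 1.00167.
In 43200 s of true time the clock registers 43200/1.00167 = 43127.9 s, so it loses 72 s.

lose 72 s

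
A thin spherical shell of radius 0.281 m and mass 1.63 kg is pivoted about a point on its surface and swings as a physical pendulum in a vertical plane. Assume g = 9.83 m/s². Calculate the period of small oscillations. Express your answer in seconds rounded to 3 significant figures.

I_cm = (2/3)mr² = 0.08580 kg·m². The pivot is at distance d = 0.281 m from the centre of mass.
By the parallel-axis theorem, I = I_cm + md² = 0.08580 + 0.1287 = 0.2145 kg·m².
T = 2π√(I/(mgd)) = 2π√(0.2145/(1.63 × 9.83 × 0.281)) = 1.37 s.

1.37 s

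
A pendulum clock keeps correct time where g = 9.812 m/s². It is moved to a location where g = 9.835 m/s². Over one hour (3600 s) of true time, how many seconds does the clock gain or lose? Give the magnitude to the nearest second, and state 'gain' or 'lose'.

The clock's period scales as T ∝ 1/√g, so T'/T = √(9.812/9.835) = 0.998830.
In 3600 s of true time the clock registers 3600/0.998830 = 3604.2 s, so it gains 4 s.

gain 4 s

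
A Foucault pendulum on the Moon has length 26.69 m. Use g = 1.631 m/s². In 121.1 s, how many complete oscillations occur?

T = 2π√(L/g) = 2π√(26.69/1.631) = 25.417 s.
Number of complete oscillations = ⌊121.1/25.417⌋ = ⌊4.7645⌋ = 4.

4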